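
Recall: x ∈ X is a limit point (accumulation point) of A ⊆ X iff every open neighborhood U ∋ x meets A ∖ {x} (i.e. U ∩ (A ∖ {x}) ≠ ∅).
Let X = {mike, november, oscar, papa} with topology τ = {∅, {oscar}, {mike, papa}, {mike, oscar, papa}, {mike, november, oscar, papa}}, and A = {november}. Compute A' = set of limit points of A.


A' = ∅

For each x ∈ X, list the open sets U ∈ τ with x ∈ U, then check whether U ∩ (A ∖ {x}) ≠ ∅ for every such U.
  x = mike: open {mike, papa} ∋ x has {mike, papa} ∩ (A ∖ {mike}) = ∅, so x is NOT a limit point.
  x = november: open {mike, november, oscar, papa} ∋ x has {mike, november, oscar, papa} ∩ (A ∖ {november}) = ∅, so x is NOT a limit point.
  x = oscar: open {oscar} ∋ x has {oscar} ∩ (A ∖ {oscar}) = ∅, so x is NOT a limit point.
  x = papa: open {mike, papa} ∋ x has {mike, papa} ∩ (A ∖ {papa}) = ∅, so x is NOT a limit point.
Collecting: A' = ∅.


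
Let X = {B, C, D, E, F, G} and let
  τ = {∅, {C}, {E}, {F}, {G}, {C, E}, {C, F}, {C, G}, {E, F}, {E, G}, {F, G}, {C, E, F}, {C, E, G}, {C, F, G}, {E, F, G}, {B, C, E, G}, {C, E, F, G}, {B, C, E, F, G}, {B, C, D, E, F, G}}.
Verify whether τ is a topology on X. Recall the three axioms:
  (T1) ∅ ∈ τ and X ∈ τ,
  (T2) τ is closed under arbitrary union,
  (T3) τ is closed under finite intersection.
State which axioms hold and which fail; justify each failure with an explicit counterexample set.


τ IS a topology on X.

Axiom (T1): ∅ ∈ τ? Yes; X ∈ τ? Yes.
Axiom (T2/T3): check pairwise unions and intersections of members of τ.
All pairwise intersections and unions checked — each lies in τ. Therefore τ satisfies (T1), (T2), (T3): it IS a topology on X.


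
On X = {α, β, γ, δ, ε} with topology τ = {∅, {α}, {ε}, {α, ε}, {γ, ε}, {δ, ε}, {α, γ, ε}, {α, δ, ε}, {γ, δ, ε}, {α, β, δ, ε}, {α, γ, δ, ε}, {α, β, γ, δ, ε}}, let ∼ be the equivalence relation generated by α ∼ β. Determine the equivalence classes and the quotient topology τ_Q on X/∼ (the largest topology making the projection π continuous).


X/∼ = {[α=β], [γ], [δ], [ε]}; |τ_Q| = 7.

Equivalence classes: [α=β], [γ], [δ], [ε].
Quotient map π: X → X/∼ sends α ↦ [α=β], β ↦ [α=β], γ ↦ [γ], δ ↦ [δ], ε ↦ [ε].
For each subset V ⊆ X/∼, compute π^{-1}(V) ⊆ X and check whether π^{-1}(V) ∈ τ. V is open in τ_Q iff π^{-1}(V) ∈ τ.
  V = {}: π^{-1}(V) = ∅ ∈ τ ✓.
  V = {[α=β]}: π^{-1}(V) = {α, β} ∉ τ ✗.
  V = {[γ]}: π^{-1}(V) = {γ} ∉ τ ✗.
  V = {[α=β], [γ]}: π^{-1}(V) = {α, β, γ} ∉ τ ✗.
  V = {[δ]}: π^{-1}(V) = {δ} ∉ τ ✗.
  V = {[α=β], [δ]}: π^{-1}(V) = {α, β, δ} ∉ τ ✗.
  V = {[γ], [δ]}: π^{-1}(V) = {γ, δ} ∉ τ ✗.
  V = {[α=β], [γ], [δ]}: π^{-1}(V) = {α, β, γ, δ} ∉ τ ✗.
  V = {[ε]}: π^{-1}(V) = {ε} ∈ τ ✓.
  V = {[α=β], [ε]}: π^{-1}(V) = {α, β, ε} ∉ τ ✗.
  V = {[γ], [ε]}: π^{-1}(V) = {γ, ε} ∈ τ ✓.
  V = {[α=β], [γ], [ε]}: π^{-1}(V) = {α, β, γ, ε} ∉ τ ✗.
  V = {[δ], [ε]}: π^{-1}(V) = {δ, ε} ∈ τ ✓.
  V = {[α=β], [δ], [ε]}: π^{-1}(V) = {α, β, δ, ε} ∈ τ ✓.
  V = {[γ], [δ], [ε]}: π^{-1}(V) = {γ, δ, ε} ∈ τ ✓.
  V = {[α=β], [γ], [δ], [ε]}: π^{-1}(V) = {α, β, γ, δ, ε} ∈ τ ✓.
Open sets in the quotient: τ_Q = {{}, {[ε]}, {[γ], [ε]}, {[δ], [ε]}, {[α=β], [δ], [ε]}, {[γ], [δ], [ε]}, {[α=β], [γ], [δ], [ε]}} (7 elements).


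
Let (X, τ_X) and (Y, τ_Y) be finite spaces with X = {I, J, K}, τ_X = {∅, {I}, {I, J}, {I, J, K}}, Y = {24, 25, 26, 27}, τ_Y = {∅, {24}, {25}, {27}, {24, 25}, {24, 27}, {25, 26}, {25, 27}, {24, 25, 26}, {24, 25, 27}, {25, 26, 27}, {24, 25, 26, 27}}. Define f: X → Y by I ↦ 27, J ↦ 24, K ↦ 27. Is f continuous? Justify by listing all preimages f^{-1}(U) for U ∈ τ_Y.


f is NOT continuous.

Compute f^{-1}(U) for each U ∈ τ_Y:
  U = ∅: f^{-1}(U) = ∅ ∈ τ_X ✓.
  U = {24}: f^{-1}(U) = {J} ∉ τ_X ✗.
  U = {25}: f^{-1}(U) = ∅ ∈ τ_X ✓.
  U = {27}: f^{-1}(U) = {I, K} ∉ τ_X ✗.
  U = {24, 25}: f^{-1}(U) = {J} ∉ τ_X ✗.
  U = {24, 27}: f^{-1}(U) = {I, J, K} ∈ τ_X ✓.
  U = {25, 26}: f^{-1}(U) = ∅ ∈ τ_X ✓.
  U = {25, 27}: f^{-1}(U) = {I, K} ∉ τ_X ✗.
  U = {24, 25, 26}: f^{-1}(U) = {J} ∉ τ_X ✗.
  U = {24, 25, 27}: f^{-1}(U) = {I, J, K} ∈ τ_X ✓.
  U = {25, 26, 27}: f^{-1}(U) = {I, K} ∉ τ_X ✗.
  U = {24, 25, 26, 27}: f^{-1}(U) = {I, J, K} ∈ τ_X ✓.
Found U = {24} with f^{-1}(U) = {J} not in τ_X. Therefore f is NOT continuous.


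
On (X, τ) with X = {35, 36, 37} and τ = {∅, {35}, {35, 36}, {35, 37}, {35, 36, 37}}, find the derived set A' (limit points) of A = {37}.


A' = ∅

For each x ∈ X, list the open sets U ∈ τ with x ∈ U, then check whether U ∩ (A ∖ {x}) ≠ ∅ for every such U.
  x = 35: open {35} ∋ x has {35} ∩ (A ∖ {35}) = ∅, so x is NOT a limit point.
  x = 36: open {35, 36} ∋ x has {35, 36} ∩ (A ∖ {36}) = ∅, so x is NOT a limit point.
  x = 37: open {35, 37} ∋ x has {35, 37} ∩ (A ∖ {37}) = ∅, so x is NOT a limit point.
Collecting: A' = ∅.


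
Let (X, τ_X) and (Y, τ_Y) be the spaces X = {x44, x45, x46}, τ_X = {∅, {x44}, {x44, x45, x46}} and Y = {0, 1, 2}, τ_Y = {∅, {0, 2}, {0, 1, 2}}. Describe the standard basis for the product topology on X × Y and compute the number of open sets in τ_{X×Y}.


Basis B = {∅ × ∅, {x44} × {0, 2}, {x44} × {0, 1, 2}, {x44, x45, x46} × {0, 2}, {x44, x45, x46} × {0, 1, 2}}; |τ_{X×Y}| = 6.

Enumerate products U × V with U ∈ τ_X, V ∈ τ_Y (deduplicated):
  ∅ × ∅ = {} (∅)
  {x44} × {0, 2} = {(x44,0), (x44,2)}
  {x44} × {0, 1, 2} = {(x44,0), (x44,1), (x44,2)}
  {x44, x45, x46} × {0, 2} = {(x44,0), (x44,2), (x45,0), (x45,2), (x46,0), (x46,2)}
  {x44, x45, x46} × {0, 1, 2} = {(x44,0), (x44,1), (x44,2), (x45,0), (x45,1), (x45,2), (x46,0), (x46,1), (x46,2)}
These 5 distinct sets form the basis B.
Close under arbitrary unions to get τ_{X×Y}; counting gives |τ_{X×Y}| = 6.


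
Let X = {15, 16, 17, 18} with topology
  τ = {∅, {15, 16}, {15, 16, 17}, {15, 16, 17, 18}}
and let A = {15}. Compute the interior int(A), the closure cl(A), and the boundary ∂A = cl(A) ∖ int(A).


int(A) = ∅, cl(A) = {15, 16, 17, 18}, ∂A = {15, 16, 17, 18}.

Closed sets in (X, τ) are complements of opens:
  closed(X, τ) = {∅, {18}, {17, 18}, {15, 16, 17, 18}}.
int(A) = ⋃ {U ∈ τ : U ⊆ A}. Opens contained in A: ∅.
Taking the union of these: int(A) = ∅.
cl(A) = ⋂ {C closed : A ⊆ C}. Closed sets containing A: {15, 16, 17, 18}.
Intersecting these: cl(A) = {15, 16, 17, 18}.
∂A = cl(A) ∖ int(A) = {15, 16, 17, 18} ∖ ∅ = {15, 16, 17, 18}.


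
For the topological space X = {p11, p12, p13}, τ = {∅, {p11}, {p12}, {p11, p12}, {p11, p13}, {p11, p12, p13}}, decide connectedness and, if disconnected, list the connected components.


(X, τ) is disconnected; components = [{p12}, {p11, p13}].

Find clopen sets (U ∈ τ with X ∖ U ∈ τ):
  U = ∅, X ∖ U = {p11, p12, p13} — both open, so U is clopen.
  U = {p12}, X ∖ U = {p11, p13} — both open, so U is clopen.
  U = {p11, p13}, X ∖ U = {p12} — both open, so U is clopen.
  U = {p11, p12, p13}, X ∖ U = ∅ — both open, so U is clopen.
Nontrivial clopen(s) exist: e.g. {p11, p13}. So (X, τ) is disconnected.
Compute connected components by grouping points that agree on all clopens:
  component: {p12}
  component: {p11, p13}


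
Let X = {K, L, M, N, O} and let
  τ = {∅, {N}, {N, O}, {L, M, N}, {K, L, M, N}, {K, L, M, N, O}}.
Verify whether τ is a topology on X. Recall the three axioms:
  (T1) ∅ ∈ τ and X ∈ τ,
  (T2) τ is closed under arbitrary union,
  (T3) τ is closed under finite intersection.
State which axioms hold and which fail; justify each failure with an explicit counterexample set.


τ is NOT a topology on X.

Axiom (T1): ∅ ∈ τ? Yes; X ∈ τ? Yes.
Axiom (T2/T3): check pairwise unions and intersections of members of τ.
Counterexample for (T2): {N, O} ∪ {L, M, N} = {L, M, N, O} ∉ τ. Therefore τ is NOT a topology.


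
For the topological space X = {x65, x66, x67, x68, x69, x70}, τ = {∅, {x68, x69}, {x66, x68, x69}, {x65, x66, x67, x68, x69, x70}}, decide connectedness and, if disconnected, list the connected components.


(X, τ) is connected.

Find clopen sets (U ∈ τ with X ∖ U ∈ τ):
  U = ∅, X ∖ U = {x65, x66, x67, x68, x69, x70} — both open, so U is clopen.
  U = {x65, x66, x67, x68, x69, x70}, X ∖ U = ∅ — both open, so U is clopen.
Only trivial clopens (∅ and X) exist, so (X, τ) is connected.
Compute connected components by grouping points that agree on all clopens:
  component: {x65, x66, x67, x68, x69, x70}


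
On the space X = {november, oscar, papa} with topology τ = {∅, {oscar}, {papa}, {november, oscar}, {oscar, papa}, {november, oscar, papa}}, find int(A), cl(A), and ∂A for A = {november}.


int(A) = ∅, cl(A) = {november}, ∂A = {november}.

Closed sets in (X, τ) are complements of opens:
  closed(X, τ) = {∅, {november}, {papa}, {november, oscar}, {november, papa}, {november, oscar, papa}}.
int(A) = ⋃ {U ∈ τ : U ⊆ A}. Opens contained in A: ∅.
Taking the union of these: int(A) = ∅.
cl(A) = ⋂ {C closed : A ⊆ C}. Closed sets containing A: {november}, {november, oscar}, {november, papa}, {november, oscar, papa}.
Intersecting these: cl(A) = {november}.
∂A = cl(A) ∖ int(A) = {november} ∖ ∅ = {november}.


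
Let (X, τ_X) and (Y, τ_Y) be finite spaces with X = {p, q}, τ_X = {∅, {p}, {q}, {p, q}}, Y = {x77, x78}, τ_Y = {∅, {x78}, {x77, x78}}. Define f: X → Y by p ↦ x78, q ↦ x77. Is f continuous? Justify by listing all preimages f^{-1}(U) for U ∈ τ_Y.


f IS continuous.

Compute f^{-1}(U) for each U ∈ τ_Y:
  U = ∅: f^{-1}(U) = ∅ ∈ τ_X ✓.
  U = {x78}: f^{-1}(U) = {p} ∈ τ_X ✓.
  U = {x77, x78}: f^{-1}(U) = {p, q} ∈ τ_X ✓.
Every preimage lies in τ_X, so f IS continuous.


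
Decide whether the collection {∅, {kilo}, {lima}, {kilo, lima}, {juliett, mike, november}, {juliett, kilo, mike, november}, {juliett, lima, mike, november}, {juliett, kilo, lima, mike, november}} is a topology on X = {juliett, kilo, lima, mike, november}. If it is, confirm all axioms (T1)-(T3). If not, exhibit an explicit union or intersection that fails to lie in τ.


τ IS a topology on X.

Axiom (T1): ∅ ∈ τ? Yes; X ∈ τ? Yes.
Axiom (T2/T3): check pairwise unions and intersections of members of τ.
All pairwise intersections and unions checked — each lies in τ. Therefore τ satisfies (T1), (T2), (T3): it IS a topology on X.


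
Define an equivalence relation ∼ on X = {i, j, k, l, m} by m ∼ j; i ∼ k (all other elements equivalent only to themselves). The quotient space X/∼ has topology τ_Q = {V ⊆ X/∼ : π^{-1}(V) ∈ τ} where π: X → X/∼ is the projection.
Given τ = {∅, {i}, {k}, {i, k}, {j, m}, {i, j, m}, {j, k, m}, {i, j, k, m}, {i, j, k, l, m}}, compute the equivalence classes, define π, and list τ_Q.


X/∼ = {[i=k], [j=m], [l]}; |τ_Q| = 5.

Equivalence classes: [i=k], [j=m], [l].
Quotient map π: X → X/∼ sends i ↦ [i=k], j ↦ [j=m], k ↦ [i=k], l ↦ [l], m ↦ [j=m].
For each subset V ⊆ X/∼, compute π^{-1}(V) ⊆ X and check whether π^{-1}(V) ∈ τ. V is open in τ_Q iff π^{-1}(V) ∈ τ.
  V = {}: π^{-1}(V) = ∅ ∈ τ ✓.
  V = {[i=k]}: π^{-1}(V) = {i, k} ∈ τ ✓.
  V = {[j=m]}: π^{-1}(V) = {j, m} ∈ τ ✓.
  V = {[i=k], [j=m]}: π^{-1}(V) = {i, j, k, m} ∈ τ ✓.
  V = {[l]}: π^{-1}(V) = {l} ∉ τ ✗.
  V = {[i=k], [l]}: π^{-1}(V) = {i, k, l} ∉ τ ✗.
  V = {[j=m], [l]}: π^{-1}(V) = {j, l, m} ∉ τ ✗.
  V = {[i=k], [j=m], [l]}: π^{-1}(V) = {i, j, k, l, m} ∈ τ ✓.
Open sets in the quotient: τ_Q = {{}, {[i=k]}, {[j=m]}, {[i=k], [j=m]}, {[i=k], [j=m], [l]}} (5 elements).


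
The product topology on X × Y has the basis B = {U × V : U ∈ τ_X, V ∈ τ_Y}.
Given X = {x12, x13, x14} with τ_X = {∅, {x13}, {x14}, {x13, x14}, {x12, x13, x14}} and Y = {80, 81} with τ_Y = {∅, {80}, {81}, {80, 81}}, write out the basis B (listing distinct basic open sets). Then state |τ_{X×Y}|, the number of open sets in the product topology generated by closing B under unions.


Basis B = {∅ × ∅, {x13} × {80}, {x13} × {81}, {x14} × {80}, {x14} × {81}, {x13} × {80, 81}, {x13, x14} × {80}, {x13, x14} × {81}, {x14} × {80, 81}, {x12, x13, x14} × {80}, {x12, x13, x14} × {81}, {x13, x14} × {80, 81}, {x12, x13, x14} × {80, 81}}; |τ_{X×Y}| = 25.

Enumerate products U × V with U ∈ τ_X, V ∈ τ_Y (deduplicated):
  ∅ × ∅ = {} (∅)
  {x13} × {80} = {(x13,80)}
  {x13} × {81} = {(x13,81)}
  {x14} × {80} = {(x14,80)}
  {x14} × {81} = {(x14,81)}
  {x13} × {80, 81} = {(x13,80), (x13,81)}
  {x13, x14} × {80} = {(x13,80), (x14,80)}
  {x13, x14} × {81} = {(x13,81), (x14,81)}
  {x14} × {80, 81} = {(x14,80), (x14,81)}
  {x12, x13, x14} × {80} = {(x12,80), (x13,80), (x14,80)}
  {x12, x13, x14} × {81} = {(x12,81), (x13,81), (x14,81)}
  {x13, x14} × {80, 81} = {(x13,80), (x13,81), (x14,80), (x14,81)}
  {x12, x13, x14} × {80, 81} = {(x12,80), (x12,81), (x13,80), (x13,81), (x14,80), (x14,81)}
These 13 distinct sets form the basis B.
Close under arbitrary unions to get τ_{X×Y}; counting gives |τ_{X×Y}| = 25.


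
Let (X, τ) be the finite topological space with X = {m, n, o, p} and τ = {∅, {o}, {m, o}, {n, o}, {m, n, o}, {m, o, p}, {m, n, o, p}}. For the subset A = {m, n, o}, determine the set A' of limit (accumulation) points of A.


A' = {m, n, p}

For each x ∈ X, list the open sets U ∈ τ with x ∈ U, then check whether U ∩ (A ∖ {x}) ≠ ∅ for every such U.
  x = m: opens ∋ x are {m, o}, {m, n, o}, {m, o, p}, {m, n, o, p}; each meets A ∖ {m}, so x IS a limit point.
  x = n: opens ∋ x are {n, o}, {m, n, o}, {m, n, o, p}; each meets A ∖ {n}, so x IS a limit point.
  x = o: open {o} ∋ x has {o} ∩ (A ∖ {o}) = ∅, so x is NOT a limit point.
  x = p: opens ∋ x are {m, o, p}, {m, n, o, p}; each meets A ∖ {p}, so x IS a limit point.
Collecting: A' = {m, n, p}.


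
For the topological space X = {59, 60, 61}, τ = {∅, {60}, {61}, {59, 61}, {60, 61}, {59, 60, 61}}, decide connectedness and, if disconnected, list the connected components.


(X, τ) is disconnected; components = [{60}, {59, 61}].

Find clopen sets (U ∈ τ with X ∖ U ∈ τ):
  U = ∅, X ∖ U = {59, 60, 61} — both open, so U is clopen.
  U = {60}, X ∖ U = {59, 61} — both open, so U is clopen.
  U = {59, 61}, X ∖ U = {60} — both open, so U is clopen.
  U = {59, 60, 61}, X ∖ U = ∅ — both open, so U is clopen.
Nontrivial clopen(s) exist: e.g. {60}. So (X, τ) is disconnected.
Compute connected components by grouping points that agree on all clopens:
  component: {60}
  component: {59, 61}


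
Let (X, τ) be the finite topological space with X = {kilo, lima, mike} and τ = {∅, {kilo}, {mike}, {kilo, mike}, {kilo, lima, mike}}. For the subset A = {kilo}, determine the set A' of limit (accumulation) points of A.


A' = {lima}

For each x ∈ X, list the open sets U ∈ τ with x ∈ U, then check whether U ∩ (A ∖ {x}) ≠ ∅ for every such U.
  x = kilo: open {kilo} ∋ x has {kilo} ∩ (A ∖ {kilo}) = ∅, so x is NOT a limit point.
  x = lima: opens ∋ x are {kilo, lima, mike}; each meets A ∖ {lima}, so x IS a limit point.
  x = mike: open {mike} ∋ x has {mike} ∩ (A ∖ {mike}) = ∅, so x is NOT a limit point.
Collecting: A' = {lima}.


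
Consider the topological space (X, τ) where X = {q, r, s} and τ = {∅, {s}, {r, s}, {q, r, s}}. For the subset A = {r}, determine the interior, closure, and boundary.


int(A) = ∅, cl(A) = {q, r}, ∂A = {q, r}.

Closed sets in (X, τ) are complements of opens:
  closed(X, τ) = {∅, {q}, {q, r}, {q, r, s}}.
int(A) = ⋃ {U ∈ τ : U ⊆ A}. Opens contained in A: ∅.
Taking the union of these: int(A) = ∅.
cl(A) = ⋂ {C closed : A ⊆ C}. Closed sets containing A: {q, r}, {q, r, s}.
Intersecting these: cl(A) = {q, r}.
∂A = cl(A) ∖ int(A) = {q, r} ∖ ∅ = {q, r}.


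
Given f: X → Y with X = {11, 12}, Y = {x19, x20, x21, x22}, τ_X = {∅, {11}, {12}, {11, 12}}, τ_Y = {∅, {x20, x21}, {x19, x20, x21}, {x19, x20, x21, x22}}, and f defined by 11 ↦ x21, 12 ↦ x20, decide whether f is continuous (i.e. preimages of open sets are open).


f IS continuous.

Compute f^{-1}(U) for each U ∈ τ_Y:
  U = ∅: f^{-1}(U) = ∅ ∈ τ_X ✓.
  U = {x20, x21}: f^{-1}(U) = {11, 12} ∈ τ_X ✓.
  U = {x19, x20, x21}: f^{-1}(U) = {11, 12} ∈ τ_X ✓.
  U = {x19, x20, x21, x22}: f^{-1}(U) = {11, 12} ∈ τ_X ✓.
Every preimage lies in τ_X, so f IS continuous.


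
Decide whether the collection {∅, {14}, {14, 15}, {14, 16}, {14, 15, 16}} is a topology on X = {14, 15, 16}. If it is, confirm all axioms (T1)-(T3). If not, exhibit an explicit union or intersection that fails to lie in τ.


τ IS a topology on X.

Axiom (T1): ∅ ∈ τ? Yes; X ∈ τ? Yes.
Axiom (T2/T3): check pairwise unions and intersections of members of τ.
All pairwise intersections and unions checked — each lies in τ. Therefore τ satisfies (T1), (T2), (T3): it IS a topology on X.


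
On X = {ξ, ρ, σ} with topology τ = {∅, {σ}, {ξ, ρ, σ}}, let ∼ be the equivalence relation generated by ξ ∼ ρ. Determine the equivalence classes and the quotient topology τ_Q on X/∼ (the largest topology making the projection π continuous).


X/∼ = {[ξ=ρ], [σ]}; |τ_Q| = 3.

Equivalence classes: [ξ=ρ], [σ].
Quotient map π: X → X/∼ sends ξ ↦ [ξ=ρ], ρ ↦ [ξ=ρ], σ ↦ [σ].
For each subset V ⊆ X/∼, compute π^{-1}(V) ⊆ X and check whether π^{-1}(V) ∈ τ. V is open in τ_Q iff π^{-1}(V) ∈ τ.
  V = {}: π^{-1}(V) = ∅ ∈ τ ✓.
  V = {[ξ=ρ]}: π^{-1}(V) = {ξ, ρ} ∉ τ ✗.
  V = {[σ]}: π^{-1}(V) = {σ} ∈ τ ✓.
  V = {[ξ=ρ], [σ]}: π^{-1}(V) = {ξ, ρ, σ} ∈ τ ✓.
Open sets in the quotient: τ_Q = {{}, {[σ]}, {[ξ=ρ], [σ]}} (3 elements).


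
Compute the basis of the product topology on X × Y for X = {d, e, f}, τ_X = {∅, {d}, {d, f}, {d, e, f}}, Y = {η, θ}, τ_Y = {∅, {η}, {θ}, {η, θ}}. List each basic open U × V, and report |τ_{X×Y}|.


Basis B = {∅ × ∅, {d} × {η}, {d} × {θ}, {d} × {η, θ}, {d, f} × {η}, {d, f} × {θ}, {d, e, f} × {η}, {d, e, f} × {θ}, {d, f} × {η, θ}, {d, e, f} × {η, θ}}; |τ_{X×Y}| = 16.

Enumerate products U × V with U ∈ τ_X, V ∈ τ_Y (deduplicated):
  ∅ × ∅ = {} (∅)
  {d} × {η} = {(d,η)}
  {d} × {θ} = {(d,θ)}
  {d} × {η, θ} = {(d,η), (d,θ)}
  {d, f} × {η} = {(d,η), (f,η)}
  {d, f} × {θ} = {(d,θ), (f,θ)}
  {d, e, f} × {η} = {(d,η), (e,η), (f,η)}
  {d, e, f} × {θ} = {(d,θ), (e,θ), (f,θ)}
  {d, f} × {η, θ} = {(d,η), (d,θ), (f,η), (f,θ)}
  {d, e, f} × {η, θ} = {(d,η), (d,θ), (e,η), (e,θ), (f,η), (f,θ)}
These 10 distinct sets form the basis B.
Close under arbitrary unions to get τ_{X×Y}; counting gives |τ_{X×Y}| = 16.


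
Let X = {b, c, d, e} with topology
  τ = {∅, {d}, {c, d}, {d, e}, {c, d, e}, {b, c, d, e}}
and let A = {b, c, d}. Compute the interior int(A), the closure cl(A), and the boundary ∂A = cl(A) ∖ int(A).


int(A) = {c, d}, cl(A) = {b, c, d, e}, ∂A = {b, e}.

Closed sets in (X, τ) are complements of opens:
  closed(X, τ) = {∅, {b}, {b, c}, {b, e}, {b, c, e}, {b, c, d, e}}.
int(A) = ⋃ {U ∈ τ : U ⊆ A}. Opens contained in A: ∅, {d}, {c, d}.
Taking the union of these: int(A) = {c, d}.
cl(A) = ⋂ {C closed : A ⊆ C}. Closed sets containing A: {b, c, d, e}.
Intersecting these: cl(A) = {b, c, d, e}.
∂A = cl(A) ∖ int(A) = {b, c, d, e} ∖ {c, d} = {b, e}.


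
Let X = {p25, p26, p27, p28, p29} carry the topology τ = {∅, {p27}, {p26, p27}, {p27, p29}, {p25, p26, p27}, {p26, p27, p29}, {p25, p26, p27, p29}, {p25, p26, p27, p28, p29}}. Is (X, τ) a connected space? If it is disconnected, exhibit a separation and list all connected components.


(X, τ) is connected.

Find clopen sets (U ∈ τ with X ∖ U ∈ τ):
  U = ∅, X ∖ U = {p25, p26, p27, p28, p29} — both open, so U is clopen.
  U = {p25, p26, p27, p28, p29}, X ∖ U = ∅ — both open, so U is clopen.
Only trivial clopens (∅ and X) exist, so (X, τ) is connected.
Compute connected components by grouping points that agree on all clopens:
  component: {p25, p26, p27, p28, p29}


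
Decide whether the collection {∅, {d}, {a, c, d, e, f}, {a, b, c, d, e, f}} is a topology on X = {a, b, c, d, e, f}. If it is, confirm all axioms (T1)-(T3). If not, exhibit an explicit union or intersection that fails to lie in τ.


τ IS a topology on X.

Axiom (T1): ∅ ∈ τ? Yes; X ∈ τ? Yes.
Axiom (T2/T3): check pairwise unions and intersections of members of τ.
All pairwise intersections and unions checked — each lies in τ. Therefore τ satisfies (T1), (T2), (T3): it IS a topology on X.


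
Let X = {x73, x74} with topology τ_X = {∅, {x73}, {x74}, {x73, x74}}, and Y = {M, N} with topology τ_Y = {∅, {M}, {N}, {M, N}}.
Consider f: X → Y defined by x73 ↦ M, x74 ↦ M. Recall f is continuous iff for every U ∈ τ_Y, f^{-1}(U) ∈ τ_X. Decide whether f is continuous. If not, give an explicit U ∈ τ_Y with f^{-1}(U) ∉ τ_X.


f IS continuous.

Compute f^{-1}(U) for each U ∈ τ_Y:
  U = ∅: f^{-1}(U) = ∅ ∈ τ_X ✓.
  U = {M}: f^{-1}(U) = {x73, x74} ∈ τ_X ✓.
  U = {N}: f^{-1}(U) = ∅ ∈ τ_X ✓.
  U = {M, N}: f^{-1}(U) = {x73, x74} ∈ τ_X ✓.
Every preimage lies in τ_X, so f IS continuous.


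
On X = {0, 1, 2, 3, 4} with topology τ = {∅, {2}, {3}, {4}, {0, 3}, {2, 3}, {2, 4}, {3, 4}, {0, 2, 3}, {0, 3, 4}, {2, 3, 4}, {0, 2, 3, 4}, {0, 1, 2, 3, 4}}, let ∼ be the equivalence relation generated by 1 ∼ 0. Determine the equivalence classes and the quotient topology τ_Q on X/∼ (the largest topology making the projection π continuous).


X/∼ = {[0=1], [2], [3], [4]}; |τ_Q| = 9.

Equivalence classes: [0=1], [2], [3], [4].
Quotient map π: X → X/∼ sends 0 ↦ [0=1], 1 ↦ [0=1], 2 ↦ [2], 3 ↦ [3], 4 ↦ [4].
For each subset V ⊆ X/∼, compute π^{-1}(V) ⊆ X and check whether π^{-1}(V) ∈ τ. V is open in τ_Q iff π^{-1}(V) ∈ τ.
  V = {}: π^{-1}(V) = ∅ ∈ τ ✓.
  V = {[0=1]}: π^{-1}(V) = {0, 1} ∉ τ ✗.
  V = {[2]}: π^{-1}(V) = {2} ∈ τ ✓.
  V = {[0=1], [2]}: π^{-1}(V) = {0, 1, 2} ∉ τ ✗.
  V = {[3]}: π^{-1}(V) = {3} ∈ τ ✓.
  V = {[0=1], [3]}: π^{-1}(V) = {0, 1, 3} ∉ τ ✗.
  V = {[2], [3]}: π^{-1}(V) = {2, 3} ∈ τ ✓.
  V = {[0=1], [2], [3]}: π^{-1}(V) = {0, 1, 2, 3} ∉ τ ✗.
  V = {[4]}: π^{-1}(V) = {4} ∈ τ ✓.
  V = {[0=1], [4]}: π^{-1}(V) = {0, 1, 4} ∉ τ ✗.
  V = {[2], [4]}: π^{-1}(V) = {2, 4} ∈ τ ✓.
  V = {[0=1], [2], [4]}: π^{-1}(V) = {0, 1, 2, 4} ∉ τ ✗.
  V = {[3], [4]}: π^{-1}(V) = {3, 4} ∈ τ ✓.
  V = {[0=1], [3], [4]}: π^{-1}(V) = {0, 1, 3, 4} ∉ τ ✗.
  V = {[2], [3], [4]}: π^{-1}(V) = {2, 3, 4} ∈ τ ✓.
  V = {[0=1], [2], [3], [4]}: π^{-1}(V) = {0, 1, 2, 3, 4} ∈ τ ✓.
Open sets in the quotient: τ_Q = {{}, {[2]}, {[3]}, {[2], [3]}, {[4]}, {[2], [4]}, {[3], [4]}, {[2], [3], [4]}, {[0=1], [2], [3], [4]}} (9 elements).


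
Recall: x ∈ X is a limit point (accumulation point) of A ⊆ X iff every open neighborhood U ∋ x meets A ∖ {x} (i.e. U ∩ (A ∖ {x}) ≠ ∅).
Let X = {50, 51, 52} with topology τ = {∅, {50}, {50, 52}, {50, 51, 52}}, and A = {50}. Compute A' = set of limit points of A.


A' = {51, 52}

For each x ∈ X, list the open sets U ∈ τ with x ∈ U, then check whether U ∩ (A ∖ {x}) ≠ ∅ for every such U.
  x = 50: open {50} ∋ x has {50} ∩ (A ∖ {50}) = ∅, so x is NOT a limit point.
  x = 51: opens ∋ x are {50, 51, 52}; each meets A ∖ {51}, so x IS a limit point.
  x = 52: opens ∋ x are {50, 52}, {50, 51, 52}; each meets A ∖ {52}, so x IS a limit point.
Collecting: A' = {51, 52}.


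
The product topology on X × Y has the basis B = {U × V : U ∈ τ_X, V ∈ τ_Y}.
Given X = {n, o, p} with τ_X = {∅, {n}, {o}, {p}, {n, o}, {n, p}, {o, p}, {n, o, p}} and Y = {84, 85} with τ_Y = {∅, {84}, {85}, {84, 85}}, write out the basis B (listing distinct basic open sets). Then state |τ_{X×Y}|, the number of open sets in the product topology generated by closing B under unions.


Basis B = {∅ × ∅, {n} × {84}, {n} × {85}, {o} × {84}, {o} × {85}, {p} × {84}, {p} × {85}, {n} × {84, 85}, {n, o} × {84}, {n, p} × {84}, {n, o} × {85}, {n, p} × {85}, {o} × {84, 85}, {o, p} × {84}, {o, p} × {85}, {p} × {84, 85}, {n, o, p} × {84}, {n, o, p} × {85}, {n, o} × {84, 85}, {n, p} × {84, 85}, {o, p} × {84, 85}, {n, o, p} × {84, 85}}; |τ_{X×Y}| = 64.

Enumerate products U × V with U ∈ τ_X, V ∈ τ_Y (deduplicated):
  ∅ × ∅ = {} (∅)
  {n} × {84} = {(n,84)}
  {n} × {85} = {(n,85)}
  {o} × {84} = {(o,84)}
  {o} × {85} = {(o,85)}
  {p} × {84} = {(p,84)}
  {p} × {85} = {(p,85)}
  {n} × {84, 85} = {(n,84), (n,85)}
  {n, o} × {84} = {(n,84), (o,84)}
  {n, p} × {84} = {(n,84), (p,84)}
  {n, o} × {85} = {(n,85), (o,85)}
  {n, p} × {85} = {(n,85), (p,85)}
  {o} × {84, 85} = {(o,84), (o,85)}
  {o, p} × {84} = {(o,84), (p,84)}
  {o, p} × {85} = {(o,85), (p,85)}
  {p} × {84, 85} = {(p,84), (p,85)}
  {n, o, p} × {84} = {(n,84), (o,84), (p,84)}
  {n, o, p} × {85} = {(n,85), (o,85), (p,85)}
  {n, o} × {84, 85} = {(n,84), (n,85), (o,84), (o,85)}
  {n, p} × {84, 85} = {(n,84), (n,85), (p,84), (p,85)}
  {o, p} × {84, 85} = {(o,84), (o,85), (p,84), (p,85)}
  {n, o, p} × {84, 85} = {(n,84), (n,85), (o,84), (o,85), (p,84), (p,85)}
These 22 distinct sets form the basis B.
Close under arbitrary unions to get τ_{X×Y}; counting gives |τ_{X×Y}| = 64.


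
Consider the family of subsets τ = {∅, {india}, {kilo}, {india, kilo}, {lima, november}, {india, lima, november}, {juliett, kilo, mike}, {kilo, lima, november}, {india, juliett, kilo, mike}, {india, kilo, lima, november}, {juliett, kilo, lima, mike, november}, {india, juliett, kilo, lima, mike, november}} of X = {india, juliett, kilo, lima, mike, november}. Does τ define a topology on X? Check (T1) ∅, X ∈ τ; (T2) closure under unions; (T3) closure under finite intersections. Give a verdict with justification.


τ IS a topology on X.

Axiom (T1): ∅ ∈ τ? Yes; X ∈ τ? Yes.
Axiom (T2/T3): check pairwise unions and intersections of members of τ.
All pairwise intersections and unions checked — each lies in τ. Therefore τ satisfies (T1), (T2), (T3): it IS a topology on X.


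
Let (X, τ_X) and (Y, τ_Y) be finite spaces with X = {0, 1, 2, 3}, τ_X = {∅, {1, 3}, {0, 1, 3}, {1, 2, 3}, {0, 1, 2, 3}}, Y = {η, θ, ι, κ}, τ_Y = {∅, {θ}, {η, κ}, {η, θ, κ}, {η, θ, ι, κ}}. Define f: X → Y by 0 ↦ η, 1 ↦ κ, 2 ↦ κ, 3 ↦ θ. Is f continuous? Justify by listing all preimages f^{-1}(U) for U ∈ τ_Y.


f is NOT continuous.

Compute f^{-1}(U) for each U ∈ τ_Y:
  U = ∅: f^{-1}(U) = ∅ ∈ τ_X ✓.
  U = {θ}: f^{-1}(U) = {3} ∉ τ_X ✗.
  U = {η, κ}: f^{-1}(U) = {0, 1, 2} ∉ τ_X ✗.
  U = {η, θ, κ}: f^{-1}(U) = {0, 1, 2, 3} ∈ τ_X ✓.
  U = {η, θ, ι, κ}: f^{-1}(U) = {0, 1, 2, 3} ∈ τ_X ✓.
Found U = {θ} with f^{-1}(U) = {3} not in τ_X. Therefore f is NOT continuous.


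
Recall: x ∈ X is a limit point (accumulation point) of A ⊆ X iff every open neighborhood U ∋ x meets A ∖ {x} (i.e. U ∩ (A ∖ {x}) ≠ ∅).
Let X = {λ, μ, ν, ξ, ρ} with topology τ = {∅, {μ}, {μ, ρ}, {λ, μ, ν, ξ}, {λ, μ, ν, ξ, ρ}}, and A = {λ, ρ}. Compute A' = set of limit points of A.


A' = {ν, ξ}

For each x ∈ X, list the open sets U ∈ τ with x ∈ U, then check whether U ∩ (A ∖ {x}) ≠ ∅ for every such U.
  x = λ: open {λ, μ, ν, ξ} ∋ x has {λ, μ, ν, ξ} ∩ (A ∖ {λ}) = ∅, so x is NOT a limit point.
  x = μ: open {μ} ∋ x has {μ} ∩ (A ∖ {μ}) = ∅, so x is NOT a limit point.
  x = ν: opens ∋ x are {λ, μ, ν, ξ}, {λ, μ, ν, ξ, ρ}; each meets A ∖ {ν}, so x IS a limit point.
  x = ξ: opens ∋ x are {λ, μ, ν, ξ}, {λ, μ, ν, ξ, ρ}; each meets A ∖ {ξ}, so x IS a limit point.
  x = ρ: open {μ, ρ} ∋ x has {μ, ρ} ∩ (A ∖ {ρ}) = ∅, so x is NOT a limit point.
Collecting: A' = {ν, ξ}.


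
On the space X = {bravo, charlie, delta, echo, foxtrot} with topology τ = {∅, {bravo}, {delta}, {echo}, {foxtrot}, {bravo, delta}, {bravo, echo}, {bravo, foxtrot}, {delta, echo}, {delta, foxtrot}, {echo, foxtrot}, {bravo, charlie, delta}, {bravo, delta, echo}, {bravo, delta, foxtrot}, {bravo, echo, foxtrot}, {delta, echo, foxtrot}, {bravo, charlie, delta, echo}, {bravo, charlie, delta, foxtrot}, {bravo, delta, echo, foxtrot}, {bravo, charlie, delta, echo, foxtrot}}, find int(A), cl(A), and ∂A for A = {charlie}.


int(A) = ∅, cl(A) = {charlie}, ∂A = {charlie}.

Closed sets in (X, τ) are complements of opens:
  closed(X, τ) = {∅, {charlie}, {echo}, {foxtrot}, {bravo, charlie}, {charlie, delta}, {charlie, echo}, {charlie, foxtrot}, {echo, foxtrot}, {bravo, charlie, delta}, {bravo, charlie, echo}, {bravo, charlie, foxtrot}, {charlie, delta, echo}, {charlie, delta, foxtrot}, {charlie, echo, foxtrot}, {bravo, charlie, delta, echo}, {bravo, charlie, delta, foxtrot}, {bravo, charlie, echo, foxtrot}, {charlie, delta, echo, foxtrot}, {bravo, charlie, delta, echo, foxtrot}}.
int(A) = ⋃ {U ∈ τ : U ⊆ A}. Opens contained in A: ∅.
Taking the union of these: int(A) = ∅.
cl(A) = ⋂ {C closed : A ⊆ C}. Closed sets containing A: {charlie}, {bravo, charlie}, {charlie, delta}, {charlie, echo}, {charlie, foxtrot}, {bravo, charlie, delta}, {bravo, charlie, echo}, {bravo, charlie, foxtrot}, {charlie, delta, echo}, {charlie, delta, foxtrot}, {charlie, echo, foxtrot}, {bravo, charlie, delta, echo}, {bravo, charlie, delta, foxtrot}, {bravo, charlie, echo, foxtrot}, {charlie, delta, echo, foxtrot}, {bravo, charlie, delta, echo, foxtrot}.
Intersecting these: cl(A) = {charlie}.
∂A = cl(A) ∖ int(A) = {charlie} ∖ ∅ = {charlie}.


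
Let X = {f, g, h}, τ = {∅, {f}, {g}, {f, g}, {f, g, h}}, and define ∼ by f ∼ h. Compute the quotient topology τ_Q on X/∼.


X/∼ = {[f=h], [g]}; |τ_Q| = 3.

Equivalence classes: [f=h], [g].
Quotient map π: X → X/∼ sends f ↦ [f=h], g ↦ [g], h ↦ [f=h].
For each subset V ⊆ X/∼, compute π^{-1}(V) ⊆ X and check whether π^{-1}(V) ∈ τ. V is open in τ_Q iff π^{-1}(V) ∈ τ.
  V = {}: π^{-1}(V) = ∅ ∈ τ ✓.
  V = {[f=h]}: π^{-1}(V) = {f, h} ∉ τ ✗.
  V = {[g]}: π^{-1}(V) = {g} ∈ τ ✓.
  V = {[f=h], [g]}: π^{-1}(V) = {f, g, h} ∈ τ ✓.
Open sets in the quotient: τ_Q = {{}, {[g]}, {[f=h], [g]}} (3 elements).


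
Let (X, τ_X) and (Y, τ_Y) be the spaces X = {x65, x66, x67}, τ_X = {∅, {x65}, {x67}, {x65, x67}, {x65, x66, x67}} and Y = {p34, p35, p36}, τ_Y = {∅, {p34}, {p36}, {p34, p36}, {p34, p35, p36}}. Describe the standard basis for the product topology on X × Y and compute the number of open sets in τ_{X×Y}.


Basis B = {∅ × ∅, {x65} × {p34}, {x65} × {p36}, {x67} × {p34}, {x67} × {p36}, {x65} × {p34, p36}, {x65, x67} × {p34}, {x65, x67} × {p36}, {x67} × {p34, p36}, {x65} × {p34, p35, p36}, {x65, x66, x67} × {p34}, {x65, x66, x67} × {p36}, {x67} × {p34, p35, p36}, {x65, x67} × {p34, p36}, {x65, x67} × {p34, p35, p36}, {x65, x66, x67} × {p34, p36}, {x65, x66, x67} × {p34, p35, p36}}; |τ_{X×Y}| = 48.

Enumerate products U × V with U ∈ τ_X, V ∈ τ_Y (deduplicated):
  ∅ × ∅ = {} (∅)
  {x65} × {p34} = {(x65,p34)}
  {x65} × {p36} = {(x65,p36)}
  {x67} × {p34} = {(x67,p34)}
  {x67} × {p36} = {(x67,p36)}
  {x65} × {p34, p36} = {(x65,p34), (x65,p36)}
  {x65, x67} × {p34} = {(x65,p34), (x67,p34)}
  {x65, x67} × {p36} = {(x65,p36), (x67,p36)}
  {x67} × {p34, p36} = {(x67,p34), (x67,p36)}
  {x65} × {p34, p35, p36} = {(x65,p34), (x65,p35), (x65,p36)}
  {x65, x66, x67} × {p34} = {(x65,p34), (x66,p34), (x67,p34)}
  {x65, x66, x67} × {p36} = {(x65,p36), (x66,p36), (x67,p36)}
  {x67} × {p34, p35, p36} = {(x67,p34), (x67,p35), (x67,p36)}
  {x65, x67} × {p34, p36} = {(x65,p34), (x65,p36), (x67,p34), (x67,p36)}
  {x65, x67} × {p34, p35, p36} = {(x65,p34), (x65,p35), (x65,p36), (x67,p34), (x67,p35), (x67,p36)}
  {x65, x66, x67} × {p34, p36} = {(x65,p34), (x65,p36), (x66,p34), (x66,p36), (x67,p34), (x67,p36)}
  {x65, x66, x67} × {p34, p35, p36} = {(x65,p34), (x65,p35), (x65,p36), (x66,p34), (x66,p35), (x66,p36), (x67,p34), (x67,p35), (x67,p36)}
These 17 distinct sets form the basis B.
Close under arbitrary unions to get τ_{X×Y}; counting gives |τ_{X×Y}| = 48.


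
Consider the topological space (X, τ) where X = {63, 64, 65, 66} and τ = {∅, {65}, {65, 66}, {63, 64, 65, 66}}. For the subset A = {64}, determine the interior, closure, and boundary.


int(A) = ∅, cl(A) = {63, 64}, ∂A = {63, 64}.

Closed sets in (X, τ) are complements of opens:
  closed(X, τ) = {∅, {63, 64}, {63, 64, 66}, {63, 64, 65, 66}}.
int(A) = ⋃ {U ∈ τ : U ⊆ A}. Opens contained in A: ∅.
Taking the union of these: int(A) = ∅.
cl(A) = ⋂ {C closed : A ⊆ C}. Closed sets containing A: {63, 64}, {63, 64, 66}, {63, 64, 65, 66}.
Intersecting these: cl(A) = {63, 64}.
∂A = cl(A) ∖ int(A) = {63, 64} ∖ ∅ = {63, 64}.


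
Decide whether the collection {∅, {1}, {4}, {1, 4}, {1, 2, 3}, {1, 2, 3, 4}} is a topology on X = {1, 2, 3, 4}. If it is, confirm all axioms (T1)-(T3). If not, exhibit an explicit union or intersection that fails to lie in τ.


τ IS a topology on X.

Axiom (T1): ∅ ∈ τ? Yes; X ∈ τ? Yes.
Axiom (T2/T3): check pairwise unions and intersections of members of τ.
All pairwise intersections and unions checked — each lies in τ. Therefore τ satisfies (T1), (T2), (T3): it IS a topology on X.


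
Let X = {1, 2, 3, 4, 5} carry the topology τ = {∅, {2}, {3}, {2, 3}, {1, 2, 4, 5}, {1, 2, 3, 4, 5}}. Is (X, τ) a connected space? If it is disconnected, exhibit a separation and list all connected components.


(X, τ) is disconnected; components = [{3}, {1, 2, 4, 5}].

Find clopen sets (U ∈ τ with X ∖ U ∈ τ):
  U = ∅, X ∖ U = {1, 2, 3, 4, 5} — both open, so U is clopen.
  U = {3}, X ∖ U = {1, 2, 4, 5} — both open, so U is clopen.
  U = {1, 2, 4, 5}, X ∖ U = {3} — both open, so U is clopen.
  U = {1, 2, 3, 4, 5}, X ∖ U = ∅ — both open, so U is clopen.
Nontrivial clopen(s) exist: e.g. {3}. So (X, τ) is disconnected.
Compute connected components by grouping points that agree on all clopens:
  component: {3}
  component: {1, 2, 4, 5}


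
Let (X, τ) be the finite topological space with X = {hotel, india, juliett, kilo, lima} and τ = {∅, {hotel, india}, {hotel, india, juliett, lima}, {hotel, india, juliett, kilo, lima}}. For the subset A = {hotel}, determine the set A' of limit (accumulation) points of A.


A' = {india, juliett, kilo, lima}

For each x ∈ X, list the open sets U ∈ τ with x ∈ U, then check whether U ∩ (A ∖ {x}) ≠ ∅ for every such U.
  x = hotel: open {hotel, india} ∋ x has {hotel, india} ∩ (A ∖ {hotel}) = ∅, so x is NOT a limit point.
  x = india: opens ∋ x are {hotel, india}, {hotel, india, juliett, lima}, {hotel, india, juliett, kilo, lima}; each meets A ∖ {india}, so x IS a limit point.
  x = juliett: opens ∋ x are {hotel, india, juliett, lima}, {hotel, india, juliett, kilo, lima}; each meets A ∖ {juliett}, so x IS a limit point.
  x = kilo: opens ∋ x are {hotel, india, juliett, kilo, lima}; each meets A ∖ {kilo}, so x IS a limit point.
  x = lima: opens ∋ x are {hotel, india, juliett, lima}, {hotel, india, juliett, kilo, lima}; each meets A ∖ {lima}, so x IS a limit point.
Collecting: A' = {india, juliett, kilo, lima}.


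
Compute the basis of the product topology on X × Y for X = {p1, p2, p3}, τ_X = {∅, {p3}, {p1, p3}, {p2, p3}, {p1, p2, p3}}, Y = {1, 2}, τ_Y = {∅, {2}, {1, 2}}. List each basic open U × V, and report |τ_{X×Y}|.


Basis B = {∅ × ∅, {p3} × {2}, {p1, p3} × {2}, {p2, p3} × {2}, {p3} × {1, 2}, {p1, p2, p3} × {2}, {p1, p3} × {1, 2}, {p2, p3} × {1, 2}, {p1, p2, p3} × {1, 2}}; |τ_{X×Y}| = 14.

Enumerate products U × V with U ∈ τ_X, V ∈ τ_Y (deduplicated):
  ∅ × ∅ = {} (∅)
  {p3} × {2} = {(p3,2)}
  {p1, p3} × {2} = {(p1,2), (p3,2)}
  {p2, p3} × {2} = {(p2,2), (p3,2)}
  {p3} × {1, 2} = {(p3,1), (p3,2)}
  {p1, p2, p3} × {2} = {(p1,2), (p2,2), (p3,2)}
  {p1, p3} × {1, 2} = {(p1,1), (p1,2), (p3,1), (p3,2)}
  {p2, p3} × {1, 2} = {(p2,1), (p2,2), (p3,1), (p3,2)}
  {p1, p2, p3} × {1, 2} = {(p1,1), (p1,2), (p2,1), (p2,2), (p3,1), (p3,2)}
These 9 distinct sets form the basis B.
Close under arbitrary unions to get τ_{X×Y}; counting gives |τ_{X×Y}| = 14.


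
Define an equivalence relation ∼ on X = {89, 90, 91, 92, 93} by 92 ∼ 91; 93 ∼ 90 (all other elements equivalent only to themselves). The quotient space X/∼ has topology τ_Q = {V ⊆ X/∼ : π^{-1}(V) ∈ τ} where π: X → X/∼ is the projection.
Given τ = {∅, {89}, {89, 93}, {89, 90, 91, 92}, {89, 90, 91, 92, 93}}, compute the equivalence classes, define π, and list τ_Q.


X/∼ = {[89], [90=93], [91=92]}; |τ_Q| = 3.

Equivalence classes: [89], [90=93], [91=92].
Quotient map π: X → X/∼ sends 89 ↦ [89], 90 ↦ [90=93], 91 ↦ [91=92], 92 ↦ [91=92], 93 ↦ [90=93].
For each subset V ⊆ X/∼, compute π^{-1}(V) ⊆ X and check whether π^{-1}(V) ∈ τ. V is open in τ_Q iff π^{-1}(V) ∈ τ.
  V = {}: π^{-1}(V) = ∅ ∈ τ ✓.
  V = {[89]}: π^{-1}(V) = {89} ∈ τ ✓.
  V = {[90=93]}: π^{-1}(V) = {90, 93} ∉ τ ✗.
  V = {[89], [90=93]}: π^{-1}(V) = {89, 90, 93} ∉ τ ✗.
  V = {[91=92]}: π^{-1}(V) = {91, 92} ∉ τ ✗.
  V = {[89], [91=92]}: π^{-1}(V) = {89, 91, 92} ∉ τ ✗.
  V = {[90=93], [91=92]}: π^{-1}(V) = {90, 91, 92, 93} ∉ τ ✗.
  V = {[89], [90=93], [91=92]}: π^{-1}(V) = {89, 90, 91, 92, 93} ∈ τ ✓.
Open sets in the quotient: τ_Q = {{}, {[89]}, {[89], [90=93], [91=92]}} (3 elements).


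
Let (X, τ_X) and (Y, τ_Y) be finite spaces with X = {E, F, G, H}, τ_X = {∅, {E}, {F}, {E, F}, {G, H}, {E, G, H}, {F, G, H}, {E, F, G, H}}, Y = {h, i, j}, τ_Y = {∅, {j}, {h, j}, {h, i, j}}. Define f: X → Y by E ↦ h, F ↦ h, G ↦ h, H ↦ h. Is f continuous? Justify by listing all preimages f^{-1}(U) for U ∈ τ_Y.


f IS continuous.

Compute f^{-1}(U) for each U ∈ τ_Y:
  U = ∅: f^{-1}(U) = ∅ ∈ τ_X ✓.
  U = {j}: f^{-1}(U) = ∅ ∈ τ_X ✓.
  U = {h, j}: f^{-1}(U) = {E, F, G, H} ∈ τ_X ✓.
  U = {h, i, j}: f^{-1}(U) = {E, F, G, H} ∈ τ_X ✓.
Every preimage lies in τ_X, so f IS continuous.


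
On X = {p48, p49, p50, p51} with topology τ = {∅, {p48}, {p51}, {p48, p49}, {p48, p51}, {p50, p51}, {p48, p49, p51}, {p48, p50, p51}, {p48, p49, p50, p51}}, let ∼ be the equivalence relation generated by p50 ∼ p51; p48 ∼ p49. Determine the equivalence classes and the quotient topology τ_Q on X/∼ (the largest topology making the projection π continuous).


X/∼ = {[p48=p49], [p50=p51]}; |τ_Q| = 4.

Equivalence classes: [p48=p49], [p50=p51].
Quotient map π: X → X/∼ sends p48 ↦ [p48=p49], p49 ↦ [p48=p49], p50 ↦ [p50=p51], p51 ↦ [p50=p51].
For each subset V ⊆ X/∼, compute π^{-1}(V) ⊆ X and check whether π^{-1}(V) ∈ τ. V is open in τ_Q iff π^{-1}(V) ∈ τ.
  V = {}: π^{-1}(V) = ∅ ∈ τ ✓.
  V = {[p48=p49]}: π^{-1}(V) = {p48, p49} ∈ τ ✓.
  V = {[p50=p51]}: π^{-1}(V) = {p50, p51} ∈ τ ✓.
  V = {[p48=p49], [p50=p51]}: π^{-1}(V) = {p48, p49, p50, p51} ∈ τ ✓.
Open sets in the quotient: τ_Q = {{}, {[p48=p49]}, {[p50=p51]}, {[p48=p49], [p50=p51]}} (4 elements).


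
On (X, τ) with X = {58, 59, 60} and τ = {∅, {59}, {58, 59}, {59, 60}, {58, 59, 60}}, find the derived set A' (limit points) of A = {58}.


A' = ∅

For each x ∈ X, list the open sets U ∈ τ with x ∈ U, then check whether U ∩ (A ∖ {x}) ≠ ∅ for every such U.
  x = 58: open {58, 59} ∋ x has {58, 59} ∩ (A ∖ {58}) = ∅, so x is NOT a limit point.
  x = 59: open {59} ∋ x has {59} ∩ (A ∖ {59}) = ∅, so x is NOT a limit point.
  x = 60: open {59, 60} ∋ x has {59, 60} ∩ (A ∖ {60}) = ∅, so x is NOT a limit point.
Collecting: A' = ∅.
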